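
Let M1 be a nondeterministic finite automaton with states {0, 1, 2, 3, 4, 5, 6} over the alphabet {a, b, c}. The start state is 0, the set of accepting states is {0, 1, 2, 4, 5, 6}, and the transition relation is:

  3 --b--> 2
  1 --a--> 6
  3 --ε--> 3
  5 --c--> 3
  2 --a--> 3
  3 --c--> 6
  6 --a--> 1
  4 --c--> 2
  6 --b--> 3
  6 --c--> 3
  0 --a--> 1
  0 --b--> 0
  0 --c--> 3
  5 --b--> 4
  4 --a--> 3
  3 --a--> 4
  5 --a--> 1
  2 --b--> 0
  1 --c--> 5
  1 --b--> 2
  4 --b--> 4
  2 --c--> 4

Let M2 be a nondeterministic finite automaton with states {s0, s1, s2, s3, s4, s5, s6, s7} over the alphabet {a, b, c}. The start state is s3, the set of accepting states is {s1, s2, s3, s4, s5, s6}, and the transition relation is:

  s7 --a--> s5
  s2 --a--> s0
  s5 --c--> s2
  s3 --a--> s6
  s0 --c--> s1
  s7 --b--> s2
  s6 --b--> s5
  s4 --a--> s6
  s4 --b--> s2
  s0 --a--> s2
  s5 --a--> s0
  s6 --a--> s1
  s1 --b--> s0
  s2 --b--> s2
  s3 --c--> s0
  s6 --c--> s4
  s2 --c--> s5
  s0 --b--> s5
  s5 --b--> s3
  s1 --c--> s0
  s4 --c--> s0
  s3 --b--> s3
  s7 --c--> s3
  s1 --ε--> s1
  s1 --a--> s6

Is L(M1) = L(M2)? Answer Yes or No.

Yes

Exploring the product automaton M1 × M2 from the start pair (0, s3), following both machines on each input symbol, reaches 7 state pairs: (0, s3), (1, s6), (3, s0), (6, s1), (2, s5), (5, s4), (4, s2).
M1 accepts in {0, 1, 2, 4, 5, 6} and M2 accepts in {s1, s2, s3, s4, s5, s6}. In every reachable pair the two components are either both accepting — (0, s3), (1, s6), (6, s1), (2, s5), (5, s4), (4, s2) — or both non-accepting, so no string is accepted by exactly one of the machines: L(M1) \ L(M2) and L(M2) \ L(M1) are both empty.
Hence every string is accepted by M1 iff it is accepted by M2, and the two languages coincide.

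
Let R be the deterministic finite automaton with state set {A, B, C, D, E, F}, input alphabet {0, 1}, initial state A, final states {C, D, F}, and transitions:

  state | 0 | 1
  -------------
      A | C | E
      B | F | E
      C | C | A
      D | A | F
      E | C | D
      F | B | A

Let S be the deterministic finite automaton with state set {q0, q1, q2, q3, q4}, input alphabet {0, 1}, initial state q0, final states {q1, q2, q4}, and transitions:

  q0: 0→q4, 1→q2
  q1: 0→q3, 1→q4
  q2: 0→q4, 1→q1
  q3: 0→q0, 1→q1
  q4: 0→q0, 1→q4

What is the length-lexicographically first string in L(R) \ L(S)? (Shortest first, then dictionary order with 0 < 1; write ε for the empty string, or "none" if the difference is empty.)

The string 00 is accepted by R but not by S.
No shorter string lies in the difference, and 00 is the lexicographically first length-2 string in L(R) \ L(S).

00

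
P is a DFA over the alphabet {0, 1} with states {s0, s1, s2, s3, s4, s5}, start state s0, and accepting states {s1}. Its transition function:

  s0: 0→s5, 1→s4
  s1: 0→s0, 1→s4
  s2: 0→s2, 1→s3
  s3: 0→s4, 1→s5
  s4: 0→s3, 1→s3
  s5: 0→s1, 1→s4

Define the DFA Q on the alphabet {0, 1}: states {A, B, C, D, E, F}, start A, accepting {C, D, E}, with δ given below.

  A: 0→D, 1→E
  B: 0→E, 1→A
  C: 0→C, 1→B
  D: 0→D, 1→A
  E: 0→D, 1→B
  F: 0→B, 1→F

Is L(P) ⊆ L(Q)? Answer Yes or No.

Yes

Exploring the product automaton P × Q from the start pair (s0, A), following both machines on each input symbol, reaches 16 state pairs: (s0, A), (s5, D), (s4, E), (s1, D), (s4, A), (s3, D), (s3, B), (s0, D), (s3, E), (s4, D), (s5, A), (s5, B), (s3, A), (s1, E), (s5, E), (s4, B).
P accepts in {s1} and Q accepts in {C, D, E}. The reachable pairs whose P-component is accepting are (s1, D), (s1, E); in each of them the Q-component is accepting too, so the product for L(P) \ L(Q) (P-component accepting, Q-component rejecting) has no reachable accepting pair and the difference is empty.
Hence every string in L(P) is also in L(Q).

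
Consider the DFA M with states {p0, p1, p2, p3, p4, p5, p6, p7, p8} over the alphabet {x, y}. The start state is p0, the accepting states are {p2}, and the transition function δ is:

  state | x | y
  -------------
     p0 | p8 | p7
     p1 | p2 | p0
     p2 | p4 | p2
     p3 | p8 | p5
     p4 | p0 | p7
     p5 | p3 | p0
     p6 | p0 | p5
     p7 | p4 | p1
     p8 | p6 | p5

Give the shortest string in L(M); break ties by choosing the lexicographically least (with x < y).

yyx

A breadth-first search from p0 reaches an accepting state first via the path p0 → p7 → p1 → p2 on input yyx.
No string of length < 3 is accepted (BFS exhausts all shorter strings without reaching an accepting state), and yyx is the lexicographically least accepting string of length 3.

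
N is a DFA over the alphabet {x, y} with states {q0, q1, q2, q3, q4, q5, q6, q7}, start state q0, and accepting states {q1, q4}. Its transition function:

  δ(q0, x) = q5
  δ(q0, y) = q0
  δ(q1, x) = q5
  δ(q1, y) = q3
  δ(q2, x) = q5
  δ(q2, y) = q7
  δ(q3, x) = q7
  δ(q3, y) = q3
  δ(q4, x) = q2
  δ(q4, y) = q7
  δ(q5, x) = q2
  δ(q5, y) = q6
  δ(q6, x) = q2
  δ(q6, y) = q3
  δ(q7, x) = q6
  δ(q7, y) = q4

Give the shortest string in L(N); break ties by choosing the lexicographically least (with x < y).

xxyy

A breadth-first search from q0 reaches an accepting state first via the path q0 → q5 → q2 → q7 → q4 on input xxyy.
No string of length < 4 is accepted (BFS exhausts all shorter strings without reaching an accepting state), and xxyy is the lexicographically least accepting string of length 4.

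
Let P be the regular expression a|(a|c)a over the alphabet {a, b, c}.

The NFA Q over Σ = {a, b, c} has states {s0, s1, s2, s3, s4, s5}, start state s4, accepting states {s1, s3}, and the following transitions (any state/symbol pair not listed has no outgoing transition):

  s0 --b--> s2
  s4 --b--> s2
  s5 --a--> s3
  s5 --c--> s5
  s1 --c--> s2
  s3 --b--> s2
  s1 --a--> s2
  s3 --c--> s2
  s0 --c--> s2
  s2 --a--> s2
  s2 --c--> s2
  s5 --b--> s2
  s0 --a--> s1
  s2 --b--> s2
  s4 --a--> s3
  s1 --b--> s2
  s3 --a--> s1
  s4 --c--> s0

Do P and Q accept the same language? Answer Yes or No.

Converting the expression P to a DFA (subset construction, then merging equivalent states) gives the minimal DFA with states {p0, p1, p2, p3, p4}, start state p0, accepting states {p1, p4} and transitions p0: a→p1, b→p2, c→p3; p1: a→p4, b→p2, c→p2; p2: a→p2, b→p2, c→p2; p3: a→p4, b→p2, c→p2; p4: a→p2, b→p2, c→p2.
Exploring the product automaton P × Q from the start pair (p0, s4), following both machines on each input symbol, reaches 5 state pairs: (p0, s4), (p1, s3), (p2, s2), (p3, s0), (p4, s1).
P accepts in {p1, p4} and Q accepts in {s1, s3}. In every reachable pair the two components are either both accepting — (p1, s3), (p4, s1) — or both non-accepting, so no string is accepted by exactly one of the machines: L(P) \ L(Q) and L(Q) \ L(P) are both empty.
Hence every string is accepted by P iff it is accepted by Q, and the two languages coincide.

Yes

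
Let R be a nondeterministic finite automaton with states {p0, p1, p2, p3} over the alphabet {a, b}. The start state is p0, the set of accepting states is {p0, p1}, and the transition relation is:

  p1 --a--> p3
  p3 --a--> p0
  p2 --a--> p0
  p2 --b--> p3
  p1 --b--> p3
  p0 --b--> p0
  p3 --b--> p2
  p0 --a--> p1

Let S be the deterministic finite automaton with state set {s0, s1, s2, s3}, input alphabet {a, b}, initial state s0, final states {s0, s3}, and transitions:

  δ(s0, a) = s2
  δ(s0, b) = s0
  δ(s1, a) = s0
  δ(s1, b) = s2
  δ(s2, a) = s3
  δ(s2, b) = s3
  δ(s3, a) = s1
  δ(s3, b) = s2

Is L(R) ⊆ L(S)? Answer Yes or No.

No

The string a is in L(R) but not in L(S).
So L(R) ⊄ L(S).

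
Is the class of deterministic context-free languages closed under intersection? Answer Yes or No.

No

DCFLs are closed under complement (normalise the DPDA to read all of its input, then flip the verdict). If they were also closed under intersection, De Morgan would make them closed under union; but {aⁿbⁿ : n≥0} and {aⁿb²ⁿ : n≥0} are DCFLs (push the a's; pop one per b, respectively one per two b's) whose union no deterministic PDA accepts: a DPDA for it would have a single run on aⁿb²ⁿ, accepting after the prefix aⁿbⁿ and accepting again after n more b's; an ordinary PDA that simulates it on a's and b's and, at any moment when it is accepting, may switch to reading only a fresh letter c while feeding each c to the simulation as a b, would accept aⁱbʲcᵏ (k≥1) exactly when both aⁱbʲ and aⁱbʲ⁺ᵏ are in the language, i.e. its language intersected with the regular set a*b*c⁺ would be exactly {aⁿbⁿcⁿ : n≥1} — impossible, since context-free languages are closed under intersection with regular sets and {aⁿbⁿcⁿ} is not context-free.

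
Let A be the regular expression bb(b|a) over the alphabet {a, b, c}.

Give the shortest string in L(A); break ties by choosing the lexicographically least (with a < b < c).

By inspection of the expression, no string of length less than 3 matches, and bba is the lexicographically first match of length 3.

bba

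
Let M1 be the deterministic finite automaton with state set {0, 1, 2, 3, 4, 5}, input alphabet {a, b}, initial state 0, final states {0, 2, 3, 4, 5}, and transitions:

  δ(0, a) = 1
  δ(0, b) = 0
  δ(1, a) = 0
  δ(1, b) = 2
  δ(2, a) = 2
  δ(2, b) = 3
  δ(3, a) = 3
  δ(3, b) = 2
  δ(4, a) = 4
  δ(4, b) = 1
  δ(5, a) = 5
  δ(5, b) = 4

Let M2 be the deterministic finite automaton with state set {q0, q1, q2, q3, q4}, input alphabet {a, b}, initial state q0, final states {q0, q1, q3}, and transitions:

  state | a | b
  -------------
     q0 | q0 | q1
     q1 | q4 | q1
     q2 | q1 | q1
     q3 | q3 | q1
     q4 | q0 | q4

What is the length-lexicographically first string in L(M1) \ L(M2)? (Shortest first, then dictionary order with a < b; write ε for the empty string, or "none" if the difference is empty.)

aba

The string aba is accepted by M1 but not by M2.
No shorter string lies in the difference, and aba is the lexicographically first length-3 string in L(M1) \ L(M2).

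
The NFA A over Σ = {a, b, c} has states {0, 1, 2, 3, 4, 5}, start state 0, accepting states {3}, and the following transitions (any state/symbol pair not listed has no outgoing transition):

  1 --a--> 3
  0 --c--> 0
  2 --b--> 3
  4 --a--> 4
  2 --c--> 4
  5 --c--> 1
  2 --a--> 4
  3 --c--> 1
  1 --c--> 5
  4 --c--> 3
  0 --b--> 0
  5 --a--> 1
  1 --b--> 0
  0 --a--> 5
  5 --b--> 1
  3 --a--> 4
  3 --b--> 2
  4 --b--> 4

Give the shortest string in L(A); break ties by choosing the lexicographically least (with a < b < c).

aaa

A breadth-first search from 0 reaches an accepting state first via the path 0 → 5 → 1 → 3 on input aaa.
No string of length < 3 is accepted (BFS exhausts all shorter strings without reaching an accepting state), and aaa is the lexicographically least accepting string of length 3.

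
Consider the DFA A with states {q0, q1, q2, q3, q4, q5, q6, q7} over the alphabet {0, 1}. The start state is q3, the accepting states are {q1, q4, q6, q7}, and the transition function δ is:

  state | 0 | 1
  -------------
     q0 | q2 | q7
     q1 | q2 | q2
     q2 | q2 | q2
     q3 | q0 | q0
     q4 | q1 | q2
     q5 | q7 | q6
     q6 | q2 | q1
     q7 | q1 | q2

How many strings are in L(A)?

4

The useful subgraph on states {q0, q1, q3, q7} is acyclic, so L(A) is finite; the longest accepting path visits 4 useful states, giving maximum string length 3.
Counting accepting paths from q3 by length: 2 of length 2, 2 of length 3. Total 4.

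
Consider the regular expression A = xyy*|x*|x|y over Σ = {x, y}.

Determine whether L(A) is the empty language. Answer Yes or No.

No

The empty string ε matches the expression, so it belongs to L(A).
Since L(A) contains at least one string, it is not empty.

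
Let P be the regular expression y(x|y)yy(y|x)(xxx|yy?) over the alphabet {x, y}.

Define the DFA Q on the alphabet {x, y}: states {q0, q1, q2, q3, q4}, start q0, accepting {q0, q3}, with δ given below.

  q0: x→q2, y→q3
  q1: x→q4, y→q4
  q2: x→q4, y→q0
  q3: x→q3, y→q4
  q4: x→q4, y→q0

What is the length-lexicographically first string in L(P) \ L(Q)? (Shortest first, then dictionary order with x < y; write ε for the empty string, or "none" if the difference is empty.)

yxyyyy

The string yxyyyy is accepted by P but not by Q.
No shorter string lies in the difference, and yxyyyy is the lexicographically first length-6 string in L(P) \ L(Q).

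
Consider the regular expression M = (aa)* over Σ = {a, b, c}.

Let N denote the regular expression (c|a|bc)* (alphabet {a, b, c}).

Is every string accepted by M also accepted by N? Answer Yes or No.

Yes

Converting the expression M to a DFA (subset construction, then merging equivalent states) gives the minimal DFA with states {m0, m1, m2}, start state m0, accepting states {m0} and transitions m0: a→m1, b→m2, c→m2; m1: a→m0, b→m2, c→m2; m2: a→m2, b→m2, c→m2.
Converting the expression N to a DFA (subset construction, then merging equivalent states) gives the minimal DFA with states {n0, n1, n2}, start state n0, accepting states {n0} and transitions n0: a→n0, b→n1, c→n0; n1: a→n2, b→n2, c→n0; n2: a→n2, b→n2, c→n2.
Exploring the product automaton M × N from the start pair (m0, n0), following both machines on each input symbol, reaches 5 state pairs: (m0, n0), (m1, n0), (m2, n1), (m2, n0), (m2, n2).
M accepts in {m0} and N accepts in {n0}. The reachable pairs whose M-component is accepting are (m0, n0); in each of them the N-component is accepting too, so the product for L(M) \ L(N) (M-component accepting, N-component rejecting) has no reachable accepting pair and the difference is empty.
Hence every string in L(M) is also in L(N).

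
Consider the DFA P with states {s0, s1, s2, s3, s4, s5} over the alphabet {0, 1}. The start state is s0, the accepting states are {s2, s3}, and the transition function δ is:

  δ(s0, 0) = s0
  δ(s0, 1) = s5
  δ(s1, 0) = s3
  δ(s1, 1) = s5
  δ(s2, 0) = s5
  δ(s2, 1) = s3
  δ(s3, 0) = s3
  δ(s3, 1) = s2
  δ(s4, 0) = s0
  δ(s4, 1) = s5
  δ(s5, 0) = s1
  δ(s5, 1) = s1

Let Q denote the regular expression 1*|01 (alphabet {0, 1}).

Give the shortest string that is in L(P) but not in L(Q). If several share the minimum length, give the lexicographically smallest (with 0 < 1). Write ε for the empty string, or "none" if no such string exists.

The string 100 is accepted by P but not by Q.
No shorter string lies in the difference, and 100 is the lexicographically first length-3 string in L(P) \ L(Q).

100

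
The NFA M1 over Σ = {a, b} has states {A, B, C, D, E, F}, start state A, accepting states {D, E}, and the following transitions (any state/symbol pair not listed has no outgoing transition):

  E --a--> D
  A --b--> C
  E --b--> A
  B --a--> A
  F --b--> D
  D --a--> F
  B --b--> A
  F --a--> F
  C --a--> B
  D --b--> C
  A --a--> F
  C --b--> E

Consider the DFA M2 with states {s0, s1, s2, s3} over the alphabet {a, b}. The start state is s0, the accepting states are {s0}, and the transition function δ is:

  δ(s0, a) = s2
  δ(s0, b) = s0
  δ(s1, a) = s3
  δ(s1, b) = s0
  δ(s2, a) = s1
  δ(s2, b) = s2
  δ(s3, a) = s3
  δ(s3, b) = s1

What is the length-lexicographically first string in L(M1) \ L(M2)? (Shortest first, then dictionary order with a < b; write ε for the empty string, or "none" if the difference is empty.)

The string ab is accepted by M1 but not by M2.
No shorter string lies in the difference, and ab is the lexicographically first length-2 string in L(M1) \ L(M2).

ab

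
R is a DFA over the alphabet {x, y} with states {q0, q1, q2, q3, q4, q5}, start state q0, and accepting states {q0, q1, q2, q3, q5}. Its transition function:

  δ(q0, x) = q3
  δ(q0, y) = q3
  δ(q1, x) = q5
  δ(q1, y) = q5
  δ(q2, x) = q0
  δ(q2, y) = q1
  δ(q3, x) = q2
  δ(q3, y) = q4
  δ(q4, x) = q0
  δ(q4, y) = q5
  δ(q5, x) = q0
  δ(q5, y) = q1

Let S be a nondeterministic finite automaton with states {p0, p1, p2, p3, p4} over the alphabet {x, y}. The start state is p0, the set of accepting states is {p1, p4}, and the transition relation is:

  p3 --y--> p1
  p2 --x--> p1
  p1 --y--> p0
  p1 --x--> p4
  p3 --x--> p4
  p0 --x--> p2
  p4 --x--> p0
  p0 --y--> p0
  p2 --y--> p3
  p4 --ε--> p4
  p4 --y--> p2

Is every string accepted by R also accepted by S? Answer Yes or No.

The empty string ε is in L(R) but not in L(S).
So L(R) ⊄ L(S).

No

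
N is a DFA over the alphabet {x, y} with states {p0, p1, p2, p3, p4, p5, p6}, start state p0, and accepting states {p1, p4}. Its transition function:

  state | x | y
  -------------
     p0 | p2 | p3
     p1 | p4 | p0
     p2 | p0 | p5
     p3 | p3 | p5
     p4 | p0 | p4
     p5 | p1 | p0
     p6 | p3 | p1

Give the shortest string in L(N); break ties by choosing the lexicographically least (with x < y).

A breadth-first search from p0 reaches an accepting state first via the path p0 → p2 → p5 → p1 on input xyx.
No string of length < 3 is accepted (BFS exhausts all shorter strings without reaching an accepting state), and xyx is the lexicographically least accepting string of length 3.

xyx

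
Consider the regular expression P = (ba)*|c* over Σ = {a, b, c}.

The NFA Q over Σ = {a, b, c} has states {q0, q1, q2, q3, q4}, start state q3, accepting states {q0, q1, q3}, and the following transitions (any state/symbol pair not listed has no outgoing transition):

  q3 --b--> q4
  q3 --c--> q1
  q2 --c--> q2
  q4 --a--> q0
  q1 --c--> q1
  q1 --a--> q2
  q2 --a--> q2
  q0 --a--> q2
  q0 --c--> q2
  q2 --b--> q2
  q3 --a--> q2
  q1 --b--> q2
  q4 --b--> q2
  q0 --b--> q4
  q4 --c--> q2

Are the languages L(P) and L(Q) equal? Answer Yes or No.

Yes

Converting the expression P to a DFA (subset construction, then merging equivalent states) gives the minimal DFA with states {p0, p1, p2, p3, p4}, start state p0, accepting states {p0, p3, p4} and transitions p0: a→p1, b→p2, c→p3; p1: a→p1, b→p1, c→p1; p2: a→p4, b→p1, c→p1; p3: a→p1, b→p1, c→p3; p4: a→p1, b→p2, c→p1.
Exploring the product automaton P × Q from the start pair (p0, q3), following both machines on each input symbol, reaches 5 state pairs: (p0, q3), (p1, q2), (p2, q4), (p3, q1), (p4, q0).
P accepts in {p0, p3, p4} and Q accepts in {q0, q1, q3}. In every reachable pair the two components are either both accepting — (p0, q3), (p3, q1), (p4, q0) — or both non-accepting, so no string is accepted by exactly one of the machines: L(P) \ L(Q) and L(Q) \ L(P) are both empty.
Hence every string is accepted by P iff it is accepted by Q, and the two languages coincide.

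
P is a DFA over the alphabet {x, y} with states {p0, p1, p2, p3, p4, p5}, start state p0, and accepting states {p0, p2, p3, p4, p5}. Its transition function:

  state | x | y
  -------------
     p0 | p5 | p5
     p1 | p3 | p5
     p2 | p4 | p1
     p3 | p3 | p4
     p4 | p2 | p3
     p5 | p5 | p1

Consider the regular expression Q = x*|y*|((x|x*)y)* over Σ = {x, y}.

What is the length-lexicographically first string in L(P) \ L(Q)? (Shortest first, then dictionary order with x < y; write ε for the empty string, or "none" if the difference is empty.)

The string yx is accepted by P but not by Q.
No shorter string lies in the difference, and yx is the lexicographically first length-2 string in L(P) \ L(Q).

yx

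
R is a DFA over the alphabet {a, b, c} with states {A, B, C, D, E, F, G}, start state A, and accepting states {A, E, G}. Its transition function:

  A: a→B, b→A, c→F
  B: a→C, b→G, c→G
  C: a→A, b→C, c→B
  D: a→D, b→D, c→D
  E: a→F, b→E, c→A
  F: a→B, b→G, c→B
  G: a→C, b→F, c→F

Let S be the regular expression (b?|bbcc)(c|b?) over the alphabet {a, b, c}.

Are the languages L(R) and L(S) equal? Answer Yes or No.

The string ab is accepted by R but rejected by S.
So L(R) ≠ L(S).

No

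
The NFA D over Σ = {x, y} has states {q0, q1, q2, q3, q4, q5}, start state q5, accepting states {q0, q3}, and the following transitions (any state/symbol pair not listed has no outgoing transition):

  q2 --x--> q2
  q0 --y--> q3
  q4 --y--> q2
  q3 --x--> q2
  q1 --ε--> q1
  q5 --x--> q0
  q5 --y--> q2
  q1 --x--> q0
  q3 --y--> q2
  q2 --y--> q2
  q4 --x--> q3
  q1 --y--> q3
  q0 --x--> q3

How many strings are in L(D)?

The useful subgraph on states {q0, q3, q5} is acyclic, so L(D) is finite; the longest accepting path visits 3 useful states, giving maximum string length 2.
Counting accepting paths from q5 by length: 1 of length 1, 2 of length 2. Total 3.

3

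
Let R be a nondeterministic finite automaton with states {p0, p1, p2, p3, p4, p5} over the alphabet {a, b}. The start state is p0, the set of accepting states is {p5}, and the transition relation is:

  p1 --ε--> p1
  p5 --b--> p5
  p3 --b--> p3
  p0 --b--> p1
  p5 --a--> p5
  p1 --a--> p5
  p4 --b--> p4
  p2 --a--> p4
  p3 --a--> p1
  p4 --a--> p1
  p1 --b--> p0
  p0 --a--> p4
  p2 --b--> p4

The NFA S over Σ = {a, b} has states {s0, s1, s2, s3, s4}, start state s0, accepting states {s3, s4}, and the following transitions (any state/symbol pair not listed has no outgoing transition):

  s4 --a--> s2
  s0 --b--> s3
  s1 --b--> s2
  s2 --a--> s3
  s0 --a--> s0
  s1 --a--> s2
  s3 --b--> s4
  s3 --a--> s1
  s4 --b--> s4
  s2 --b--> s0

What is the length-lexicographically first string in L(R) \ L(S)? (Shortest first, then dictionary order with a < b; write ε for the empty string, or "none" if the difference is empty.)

ba

The string ba is accepted by R but not by S.
No shorter string lies in the difference, and ba is the lexicographically first length-2 string in L(R) \ L(S).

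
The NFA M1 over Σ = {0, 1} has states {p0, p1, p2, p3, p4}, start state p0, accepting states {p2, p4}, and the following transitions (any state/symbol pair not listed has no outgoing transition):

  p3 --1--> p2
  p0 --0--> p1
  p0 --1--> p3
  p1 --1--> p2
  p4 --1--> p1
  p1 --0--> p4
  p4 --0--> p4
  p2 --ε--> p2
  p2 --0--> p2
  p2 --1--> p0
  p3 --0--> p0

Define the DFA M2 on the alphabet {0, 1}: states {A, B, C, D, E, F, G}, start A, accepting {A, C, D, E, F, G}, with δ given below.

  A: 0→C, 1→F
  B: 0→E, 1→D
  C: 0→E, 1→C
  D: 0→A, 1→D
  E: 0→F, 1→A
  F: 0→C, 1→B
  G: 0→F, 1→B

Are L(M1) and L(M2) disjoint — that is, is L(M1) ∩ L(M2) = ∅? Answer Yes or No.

The string 00 is accepted by both M1 and M2.
Hence L(M1) ∩ L(M2) ≠ ∅.

No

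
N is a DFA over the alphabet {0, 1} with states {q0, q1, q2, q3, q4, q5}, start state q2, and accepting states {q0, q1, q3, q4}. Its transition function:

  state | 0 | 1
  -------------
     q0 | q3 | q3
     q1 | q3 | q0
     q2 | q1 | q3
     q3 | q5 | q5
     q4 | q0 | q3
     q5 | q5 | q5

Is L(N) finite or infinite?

finite

The useful states (reachable from q2 and able to reach an accepting state) are {q0, q1, q2, q3}.
Restricted to these states the transition graph has no cycle, so every accepting path has bounded length and L is finite.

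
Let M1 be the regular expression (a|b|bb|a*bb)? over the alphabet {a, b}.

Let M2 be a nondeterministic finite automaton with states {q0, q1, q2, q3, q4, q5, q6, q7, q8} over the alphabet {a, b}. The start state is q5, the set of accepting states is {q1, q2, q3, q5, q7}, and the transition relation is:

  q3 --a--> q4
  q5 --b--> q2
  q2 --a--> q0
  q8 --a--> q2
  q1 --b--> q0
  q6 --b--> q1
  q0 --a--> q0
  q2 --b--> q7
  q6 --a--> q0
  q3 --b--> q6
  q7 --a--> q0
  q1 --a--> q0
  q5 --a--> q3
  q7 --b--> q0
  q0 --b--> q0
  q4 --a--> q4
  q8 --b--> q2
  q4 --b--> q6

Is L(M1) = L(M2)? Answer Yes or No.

Converting the expression M1 to a DFA (subset construction, then merging equivalent states) gives the minimal DFA with states {r0, r1, r2, r3, r4, r5, r6}, start state r0, accepting states {r0, r1, r2, r6} and transitions r0: a→r1, b→r2; r1: a→r3, b→r4; r2: a→r5, b→r6; r3: a→r3, b→r4; r4: a→r5, b→r6; r5: a→r5, b→r5; r6: a→r5, b→r5.
Exploring the product automaton M1 × M2 from the start pair (r0, q5), following both machines on each input symbol, reaches 8 state pairs: (r0, q5), (r1, q3), (r2, q2), (r3, q4), (r4, q6), (r5, q0), (r6, q7), (r6, q1).
M1 accepts in {r0, r1, r2, r6} and M2 accepts in {q1, q2, q3, q5, q7}. In every reachable pair the two components are either both accepting — (r0, q5), (r1, q3), (r2, q2), (r6, q7), (r6, q1) — or both non-accepting, so no string is accepted by exactly one of the machines: L(M1) \ L(M2) and L(M2) \ L(M1) are both empty.
Hence every string is accepted by M1 iff it is accepted by M2, and the two languages coincide.

Yes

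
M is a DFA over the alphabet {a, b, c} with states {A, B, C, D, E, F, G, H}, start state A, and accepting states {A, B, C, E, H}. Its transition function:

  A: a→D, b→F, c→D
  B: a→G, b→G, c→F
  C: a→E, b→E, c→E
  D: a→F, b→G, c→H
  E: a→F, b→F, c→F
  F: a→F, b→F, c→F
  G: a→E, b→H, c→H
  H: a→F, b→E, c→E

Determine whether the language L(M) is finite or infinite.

finite

The useful states (reachable from A and able to reach an accepting state) are {A, D, E, G, H}.
Restricted to these states the transition graph has no cycle, so every accepting path has bounded length and L is finite.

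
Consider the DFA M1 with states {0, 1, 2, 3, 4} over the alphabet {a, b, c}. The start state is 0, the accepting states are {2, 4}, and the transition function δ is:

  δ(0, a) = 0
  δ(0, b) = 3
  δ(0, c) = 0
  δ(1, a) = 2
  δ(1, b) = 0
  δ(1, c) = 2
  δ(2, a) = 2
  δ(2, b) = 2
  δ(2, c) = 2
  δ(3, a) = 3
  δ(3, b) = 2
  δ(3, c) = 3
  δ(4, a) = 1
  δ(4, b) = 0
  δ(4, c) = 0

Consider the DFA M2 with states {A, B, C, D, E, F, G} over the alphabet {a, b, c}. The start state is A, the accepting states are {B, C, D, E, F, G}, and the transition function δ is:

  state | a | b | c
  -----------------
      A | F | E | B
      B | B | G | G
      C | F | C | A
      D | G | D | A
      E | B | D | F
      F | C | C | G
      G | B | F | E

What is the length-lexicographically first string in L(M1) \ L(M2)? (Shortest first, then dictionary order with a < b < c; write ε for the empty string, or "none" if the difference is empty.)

bbc

The string bbc is accepted by M1 but not by M2.
No shorter string lies in the difference, and bbc is the lexicographically first length-3 string in L(M1) \ L(M2).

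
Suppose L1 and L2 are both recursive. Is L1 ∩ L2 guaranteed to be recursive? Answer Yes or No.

Run both deciders on the input and accept iff both accept; the combined machine always halts.
So the recursive languages are closed under intersection.

Yes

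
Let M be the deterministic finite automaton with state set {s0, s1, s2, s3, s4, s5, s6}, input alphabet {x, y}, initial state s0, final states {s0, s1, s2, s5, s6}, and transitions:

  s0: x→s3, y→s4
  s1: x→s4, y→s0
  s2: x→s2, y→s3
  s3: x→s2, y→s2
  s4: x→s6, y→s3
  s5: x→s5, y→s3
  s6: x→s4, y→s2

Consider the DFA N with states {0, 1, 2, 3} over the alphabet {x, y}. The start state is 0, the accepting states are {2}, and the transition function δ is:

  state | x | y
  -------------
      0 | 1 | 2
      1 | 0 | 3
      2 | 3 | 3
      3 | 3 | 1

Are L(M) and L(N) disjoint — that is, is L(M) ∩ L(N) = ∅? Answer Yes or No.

Yes

Exploring the product automaton M × N from the start pair (s0, 0), following both machines on each input symbol, reaches 10 state pairs: (s0, 0), (s3, 1), (s4, 2), (s2, 0), (s2, 3), (s6, 3), (s3, 3), (s2, 1), (s3, 2), (s4, 3).
M accepts in {s0, s1, s2, s5, s6} and N accepts in {2}; no reachable pair has both components accepting, so no string drives both machines to acceptance simultaneously and L(M) ∩ L(N) = ∅.
So no string is accepted by both, and the intersection is empty.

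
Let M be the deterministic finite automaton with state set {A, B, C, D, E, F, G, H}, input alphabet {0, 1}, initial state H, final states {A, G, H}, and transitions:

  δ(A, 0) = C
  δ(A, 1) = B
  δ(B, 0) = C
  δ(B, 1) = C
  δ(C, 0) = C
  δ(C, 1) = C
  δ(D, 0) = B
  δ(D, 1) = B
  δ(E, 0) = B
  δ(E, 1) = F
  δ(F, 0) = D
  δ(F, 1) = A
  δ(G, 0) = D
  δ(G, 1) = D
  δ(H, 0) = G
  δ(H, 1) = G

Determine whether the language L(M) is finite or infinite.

finite

The useful states (reachable from H and able to reach an accepting state) are {G, H}.
Restricted to these states the transition graph has no cycle, so every accepting path has bounded length and L is finite.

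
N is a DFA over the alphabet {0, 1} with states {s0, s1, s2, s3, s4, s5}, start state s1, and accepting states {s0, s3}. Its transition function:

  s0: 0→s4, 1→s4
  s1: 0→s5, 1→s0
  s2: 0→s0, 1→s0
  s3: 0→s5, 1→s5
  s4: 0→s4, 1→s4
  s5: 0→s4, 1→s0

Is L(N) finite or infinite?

The useful states (reachable from s1 and able to reach an accepting state) are {s0, s1, s5}.
Restricted to these states the transition graph has no cycle, so every accepting path has bounded length and L is finite.

finite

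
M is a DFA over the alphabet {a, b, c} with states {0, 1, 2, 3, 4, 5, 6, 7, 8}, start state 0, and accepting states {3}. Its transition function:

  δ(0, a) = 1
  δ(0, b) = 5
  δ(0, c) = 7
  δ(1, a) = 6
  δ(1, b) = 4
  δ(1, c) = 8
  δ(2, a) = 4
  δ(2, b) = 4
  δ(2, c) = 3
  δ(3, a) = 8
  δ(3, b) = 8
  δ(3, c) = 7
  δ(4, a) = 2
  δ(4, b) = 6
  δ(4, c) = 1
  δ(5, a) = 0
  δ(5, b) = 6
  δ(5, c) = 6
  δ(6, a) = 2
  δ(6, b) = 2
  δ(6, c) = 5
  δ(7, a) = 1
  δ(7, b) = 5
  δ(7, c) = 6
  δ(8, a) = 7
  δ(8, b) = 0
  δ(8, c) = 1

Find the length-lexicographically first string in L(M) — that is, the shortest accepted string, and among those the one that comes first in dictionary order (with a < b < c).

aaac

A breadth-first search from 0 reaches an accepting state first via the path 0 → 1 → 6 → 2 → 3 on input aaac.
No string of length < 4 is accepted (BFS exhausts all shorter strings without reaching an accepting state), and aaac is the lexicographically least accepting string of length 4.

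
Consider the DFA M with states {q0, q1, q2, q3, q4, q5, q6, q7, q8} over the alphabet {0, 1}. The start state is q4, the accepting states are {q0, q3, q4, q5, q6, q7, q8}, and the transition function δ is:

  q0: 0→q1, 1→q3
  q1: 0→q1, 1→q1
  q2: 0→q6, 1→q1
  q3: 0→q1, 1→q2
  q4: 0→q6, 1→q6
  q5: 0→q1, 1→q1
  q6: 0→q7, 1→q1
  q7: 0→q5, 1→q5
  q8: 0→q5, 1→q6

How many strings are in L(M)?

9

The useful subgraph on states {q4, q5, q6, q7} is acyclic, so L(M) is finite; the longest accepting path visits 4 useful states, giving maximum string length 3.
Counting accepting paths from q4 by length: 1 of length 0, 2 of length 1, 2 of length 2, 4 of length 3. Total 9.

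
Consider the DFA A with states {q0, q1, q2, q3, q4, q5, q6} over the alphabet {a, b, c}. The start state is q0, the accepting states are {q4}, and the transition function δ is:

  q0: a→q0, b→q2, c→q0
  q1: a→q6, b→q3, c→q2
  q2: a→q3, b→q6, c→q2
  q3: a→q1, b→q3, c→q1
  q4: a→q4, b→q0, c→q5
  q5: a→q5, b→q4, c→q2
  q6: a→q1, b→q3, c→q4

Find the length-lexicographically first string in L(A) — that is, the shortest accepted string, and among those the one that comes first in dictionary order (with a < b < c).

bbc

A breadth-first search from q0 reaches an accepting state first via the path q0 → q2 → q6 → q4 on input bbc.
No string of length < 3 is accepted (BFS exhausts all shorter strings without reaching an accepting state), and bbc is the lexicographically least accepting string of length 3.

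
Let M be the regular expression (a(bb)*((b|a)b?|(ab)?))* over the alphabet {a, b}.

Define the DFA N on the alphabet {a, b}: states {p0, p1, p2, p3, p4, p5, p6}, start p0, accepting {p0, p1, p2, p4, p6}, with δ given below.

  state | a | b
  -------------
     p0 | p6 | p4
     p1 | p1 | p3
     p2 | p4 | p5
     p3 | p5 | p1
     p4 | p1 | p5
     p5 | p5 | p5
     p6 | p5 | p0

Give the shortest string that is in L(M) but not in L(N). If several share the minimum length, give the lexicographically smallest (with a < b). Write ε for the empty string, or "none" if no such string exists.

aa

The string aa is accepted by M but not by N.
No shorter string lies in the difference, and aa is the lexicographically first length-2 string in L(M) \ L(N).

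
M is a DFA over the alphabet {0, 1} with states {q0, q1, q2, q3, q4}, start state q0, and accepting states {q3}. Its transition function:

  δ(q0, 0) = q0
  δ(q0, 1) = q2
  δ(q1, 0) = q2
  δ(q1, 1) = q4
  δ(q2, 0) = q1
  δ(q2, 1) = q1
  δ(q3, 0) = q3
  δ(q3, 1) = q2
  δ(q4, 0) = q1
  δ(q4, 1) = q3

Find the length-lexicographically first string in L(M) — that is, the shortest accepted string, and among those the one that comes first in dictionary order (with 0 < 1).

A breadth-first search from q0 reaches an accepting state first via the path q0 → q2 → q1 → q4 → q3 on input 1011.
No string of length < 4 is accepted (BFS exhausts all shorter strings without reaching an accepting state), and 1011 is the lexicographically least accepting string of length 4.

1011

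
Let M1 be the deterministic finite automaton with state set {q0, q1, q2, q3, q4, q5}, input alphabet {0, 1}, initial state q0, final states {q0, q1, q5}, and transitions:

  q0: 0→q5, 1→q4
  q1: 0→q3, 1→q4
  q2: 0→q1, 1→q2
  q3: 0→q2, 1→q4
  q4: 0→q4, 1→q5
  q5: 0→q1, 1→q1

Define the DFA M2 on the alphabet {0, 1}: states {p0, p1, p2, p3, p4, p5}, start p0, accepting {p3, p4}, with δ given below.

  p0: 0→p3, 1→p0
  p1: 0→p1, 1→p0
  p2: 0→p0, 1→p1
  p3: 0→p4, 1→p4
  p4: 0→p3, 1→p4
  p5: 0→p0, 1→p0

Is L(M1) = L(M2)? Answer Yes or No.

The empty string ε is accepted by M1 but rejected by M2.
So L(M1) ≠ L(M2).

No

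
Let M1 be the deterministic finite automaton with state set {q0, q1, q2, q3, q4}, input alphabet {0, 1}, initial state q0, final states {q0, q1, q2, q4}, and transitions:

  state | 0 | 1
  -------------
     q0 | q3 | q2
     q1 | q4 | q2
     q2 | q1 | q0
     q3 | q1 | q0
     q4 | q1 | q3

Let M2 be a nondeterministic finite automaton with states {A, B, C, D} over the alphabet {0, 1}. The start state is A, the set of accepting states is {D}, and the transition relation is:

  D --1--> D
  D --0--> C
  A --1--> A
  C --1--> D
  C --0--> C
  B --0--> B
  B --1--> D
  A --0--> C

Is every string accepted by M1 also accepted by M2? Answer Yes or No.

The empty string ε is in L(M1) but not in L(M2).
So L(M1) ⊄ L(M2).

No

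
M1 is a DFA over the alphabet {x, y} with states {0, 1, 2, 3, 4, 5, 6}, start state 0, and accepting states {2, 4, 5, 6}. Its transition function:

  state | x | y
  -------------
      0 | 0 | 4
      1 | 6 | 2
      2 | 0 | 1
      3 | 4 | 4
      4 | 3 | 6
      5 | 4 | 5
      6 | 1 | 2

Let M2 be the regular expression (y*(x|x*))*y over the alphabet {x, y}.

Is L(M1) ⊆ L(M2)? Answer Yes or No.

The string yxx is in L(M1) but not in L(M2).
So L(M1) ⊄ L(M2).

No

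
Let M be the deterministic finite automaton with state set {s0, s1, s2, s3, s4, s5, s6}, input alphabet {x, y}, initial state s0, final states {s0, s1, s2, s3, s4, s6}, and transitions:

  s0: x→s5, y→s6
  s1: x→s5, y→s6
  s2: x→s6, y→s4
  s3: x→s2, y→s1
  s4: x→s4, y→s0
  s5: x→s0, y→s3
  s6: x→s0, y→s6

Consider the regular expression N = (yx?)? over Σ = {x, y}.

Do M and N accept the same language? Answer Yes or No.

The string xx is accepted by M but rejected by N.
So L(M) ≠ L(N).

No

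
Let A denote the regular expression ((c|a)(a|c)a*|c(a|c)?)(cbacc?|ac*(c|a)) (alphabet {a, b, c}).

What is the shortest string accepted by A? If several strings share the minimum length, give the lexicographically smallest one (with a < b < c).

caa

By inspection of the expression, no string of length less than 3 matches, and caa is the lexicographically first match of length 3.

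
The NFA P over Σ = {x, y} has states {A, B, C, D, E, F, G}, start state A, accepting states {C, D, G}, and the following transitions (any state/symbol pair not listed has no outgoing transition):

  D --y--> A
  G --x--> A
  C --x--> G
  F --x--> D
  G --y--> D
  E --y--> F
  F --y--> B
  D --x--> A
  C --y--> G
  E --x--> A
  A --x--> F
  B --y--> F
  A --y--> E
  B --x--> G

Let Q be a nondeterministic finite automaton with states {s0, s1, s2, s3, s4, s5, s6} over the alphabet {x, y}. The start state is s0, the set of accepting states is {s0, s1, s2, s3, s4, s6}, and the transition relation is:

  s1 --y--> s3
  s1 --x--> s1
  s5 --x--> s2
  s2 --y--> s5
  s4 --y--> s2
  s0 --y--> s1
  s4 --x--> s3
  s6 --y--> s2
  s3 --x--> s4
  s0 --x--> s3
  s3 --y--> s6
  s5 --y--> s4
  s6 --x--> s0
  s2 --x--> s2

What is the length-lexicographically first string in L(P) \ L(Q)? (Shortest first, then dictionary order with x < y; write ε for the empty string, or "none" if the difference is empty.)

The string xyyyxy is accepted by P but not by Q.
No shorter string lies in the difference, and xyyyxy is the lexicographically first length-6 string in L(P) \ L(Q).

xyyyxy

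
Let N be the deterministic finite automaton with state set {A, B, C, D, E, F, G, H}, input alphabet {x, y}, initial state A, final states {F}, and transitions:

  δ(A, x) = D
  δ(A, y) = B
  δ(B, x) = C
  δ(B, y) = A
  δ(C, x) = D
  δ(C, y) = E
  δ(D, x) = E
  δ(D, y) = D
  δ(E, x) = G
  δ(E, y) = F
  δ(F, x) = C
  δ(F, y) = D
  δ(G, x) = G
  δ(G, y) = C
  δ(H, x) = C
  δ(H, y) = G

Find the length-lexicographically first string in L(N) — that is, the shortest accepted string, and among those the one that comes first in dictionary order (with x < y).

xxy

A breadth-first search from A reaches an accepting state first via the path A → D → E → F on input xxy.
No string of length < 3 is accepted (BFS exhausts all shorter strings without reaching an accepting state), and xxy is the lexicographically least accepting string of length 3.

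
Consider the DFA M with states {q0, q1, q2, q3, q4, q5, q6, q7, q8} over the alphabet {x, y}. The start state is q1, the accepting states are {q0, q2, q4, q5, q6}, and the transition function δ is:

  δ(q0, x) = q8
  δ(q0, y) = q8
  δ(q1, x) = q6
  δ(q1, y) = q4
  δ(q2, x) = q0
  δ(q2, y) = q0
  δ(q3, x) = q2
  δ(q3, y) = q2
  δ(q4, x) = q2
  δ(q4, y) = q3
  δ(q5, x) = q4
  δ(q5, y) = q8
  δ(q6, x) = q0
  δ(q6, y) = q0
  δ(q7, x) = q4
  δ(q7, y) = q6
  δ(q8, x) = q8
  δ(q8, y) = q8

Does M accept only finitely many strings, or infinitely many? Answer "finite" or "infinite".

finite

The useful states (reachable from q1 and able to reach an accepting state) are {q0, q1, q2, q3, q4, q6}.
Restricted to these states the transition graph has no cycle, so every accepting path has bounded length and L is finite.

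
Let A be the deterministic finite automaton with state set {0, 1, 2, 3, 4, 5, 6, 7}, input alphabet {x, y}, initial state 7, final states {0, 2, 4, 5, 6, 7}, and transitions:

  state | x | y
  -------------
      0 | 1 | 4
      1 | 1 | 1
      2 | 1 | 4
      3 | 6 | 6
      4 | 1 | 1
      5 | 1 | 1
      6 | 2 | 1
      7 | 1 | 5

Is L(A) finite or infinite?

The useful states (reachable from 7 and able to reach an accepting state) are {5, 7}.
Restricted to these states the transition graph has no cycle, so every accepting path has bounded length and L is finite.

finite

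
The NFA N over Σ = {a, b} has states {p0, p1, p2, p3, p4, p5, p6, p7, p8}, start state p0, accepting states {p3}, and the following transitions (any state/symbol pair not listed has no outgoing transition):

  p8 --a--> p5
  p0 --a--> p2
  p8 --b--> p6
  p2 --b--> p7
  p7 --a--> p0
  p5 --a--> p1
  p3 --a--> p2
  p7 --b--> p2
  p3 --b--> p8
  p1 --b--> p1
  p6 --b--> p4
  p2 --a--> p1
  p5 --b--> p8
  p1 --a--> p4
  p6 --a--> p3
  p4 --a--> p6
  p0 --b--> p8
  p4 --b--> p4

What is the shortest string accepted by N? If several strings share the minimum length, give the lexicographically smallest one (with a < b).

A breadth-first search from p0 reaches an accepting state first via the path p0 → p8 → p6 → p3 on input bba.
No string of length < 3 is accepted (BFS exhausts all shorter strings without reaching an accepting state), and bba is the lexicographically least accepting string of length 3.

bba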